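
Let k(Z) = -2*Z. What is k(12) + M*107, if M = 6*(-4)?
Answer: -2592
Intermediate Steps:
M = -24
k(12) + M*107 = -2*12 - 24*107 = -24 - 2568 = -2592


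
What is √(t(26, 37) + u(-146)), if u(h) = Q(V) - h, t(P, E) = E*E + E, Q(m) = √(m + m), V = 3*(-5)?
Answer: √(1552 + I*√30) ≈ 39.396 + 0.06952*I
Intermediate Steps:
V = -15
Q(m) = √2*√m (Q(m) = √(2*m) = √2*√m)
t(P, E) = E + E² (t(P, E) = E² + E = E + E²)
u(h) = -h + I*√30 (u(h) = √2*√(-15) - h = √2*(I*√15) - h = I*√30 - h = -h + I*√30)
√(t(26, 37) + u(-146)) = √(37*(1 + 37) + (-1*(-146) + I*√30)) = √(37*38 + (146 + I*√30)) = √(1406 + (146 + I*√30)) = √(1552 + I*√30)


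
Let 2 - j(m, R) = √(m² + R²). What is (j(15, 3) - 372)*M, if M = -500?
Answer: 185000 + 1500*√26 ≈ 1.9265e+5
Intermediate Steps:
j(m, R) = 2 - √(R² + m²) (j(m, R) = 2 - √(m² + R²) = 2 - √(R² + m²))
(j(15, 3) - 372)*M = ((2 - √(3² + 15²)) - 372)*(-500) = ((2 - √(9 + 225)) - 372)*(-500) = ((2 - √234) - 372)*(-500) = ((2 - 3*√26) - 372)*(-500) = (-370 - 3*√26)*(-500) = 185000 + 1500*√26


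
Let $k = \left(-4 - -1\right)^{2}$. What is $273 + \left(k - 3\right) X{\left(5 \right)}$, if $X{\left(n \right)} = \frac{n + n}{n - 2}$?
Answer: $293$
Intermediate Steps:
$k = 9$ ($k = \left(-4 + 1\right)^{2} = \left(-3\right)^{2} = 9$)
$X{\left(n \right)} = \frac{2 n}{-2 + n}$
$273 + \left(k - 3\right) X{\left(5 \right)} = 273 + \left(9 - 3\right) 2 \cdot 5 \frac{1}{-2 + 5} = 273 + 6 \cdot 2 \cdot 5 \cdot \frac{1}{3} = 273 + 6 \cdot \frac{10}{3} = 273 + 20 = 293$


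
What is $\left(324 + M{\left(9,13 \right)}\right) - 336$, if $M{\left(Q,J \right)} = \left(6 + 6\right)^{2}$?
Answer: $132$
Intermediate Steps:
$M{\left(Q,J \right)} = 144$ ($M{\left(Q,J \right)} = 12^{2} = 144$)
$\left(324 + M{\left(9,13 \right)}\right) - 336 = \left(324 + 144\right) - 336 = 468 - 336 = 132$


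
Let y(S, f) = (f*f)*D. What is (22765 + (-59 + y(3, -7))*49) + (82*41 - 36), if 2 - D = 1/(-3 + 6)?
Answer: 81605/3 ≈ 27202.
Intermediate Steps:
D = 5/3 (D = 2 - 1/(-3 + 6) = 2 - 1/3 = 2 - 1*⅓ = 2 - ⅓ = 5/3 ≈ 1.6667)
y(S, f) = 5*f²/3 (y(S, f) = (f*f)*(5/3) = f²*(5/3) = 5*f²/3)
(22765 + (-59 + y(3, -7))*49) + (82*41 - 36) = (22765 + (-59 + (5/3)*(-7)²)*49) + (82*41 - 36) = (22765 + (-59 + (5/3)*49)*49) + (3362 - 36) = (22765 + (-59 + 245/3)*49) + 3326 = (22765 + (68/3)*49) + 3326 = (22765 + 3332/3) + 3326 = 71627/3 + 3326 = 81605/3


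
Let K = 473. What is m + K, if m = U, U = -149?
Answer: 324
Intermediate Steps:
m = -149
m + K = -149 + 473 = 324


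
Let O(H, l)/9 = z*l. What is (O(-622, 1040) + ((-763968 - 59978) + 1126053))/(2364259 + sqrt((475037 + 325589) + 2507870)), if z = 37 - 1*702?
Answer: -14001834525887/5589717310585 + 23689172*sqrt(206781)/5589717310585 ≈ -2.5030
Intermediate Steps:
z = -665 (z = 37 - 702 = -665)
O(H, l) = -5985*l (O(H, l) = 9*(-665*l) = -5985*l)
(O(-622, 1040) + ((-763968 - 59978) + 1126053))/(2364259 + sqrt((475037 + 325589) + 2507870)) = (-5985*1040 + ((-763968 - 59978) + 1126053))/(2364259 + sqrt((475037 + 325589) + 2507870)) = (-6224400 + (-823946 + 1126053))/(2364259 + sqrt(800626 + 2507870)) = (-6224400 + 302107)/(2364259 + sqrt(3308496)) = -5922293/(2364259 + 4*sqrt(206781))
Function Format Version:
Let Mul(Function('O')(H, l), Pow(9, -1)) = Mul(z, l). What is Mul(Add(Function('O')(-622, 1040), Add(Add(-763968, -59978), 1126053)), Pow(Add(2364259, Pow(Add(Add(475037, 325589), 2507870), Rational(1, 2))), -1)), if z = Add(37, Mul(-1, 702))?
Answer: Add(Rational(-14001834525887, 5589717310585), Mul(Rational(23689172, 5589717310585), Pow(206781, Rational(1, 2)))) ≈ -2.5030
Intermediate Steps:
z = -665 (z = Add(37, -702) = -665)
Function('O')(H, l) = Mul(-5985, l) (Function('O')(H, l) = Mul(9, Mul(-665, l)) = Mul(-5985, l))
Mul(Add(Function('O')(-622, 1040), Add(Add(-763968, -59978), 1126053)), Pow(Add(2364259, Pow(Add(Add(475037, 325589), 2507870), Rational(1, 2))), -1)) = Mul(Add(Mul(-5985, 1040), Add(Add(-763968, -59978), 1126053)), Pow(Add(2364259, Pow(Add(Add(475037, 325589), 2507870), Rational(1, 2))), -1)) = Mul(Add(-6224400, Add(-823946, 1126053)), Pow(Add(2364259, Pow(Add(800626, 2507870), Rational(1, 2))), -1)) = Mul(Add(-6224400, 302107), Pow(Add(2364259, Pow(3308496, Rational(1, 2))), -1)) = Mul(-5922293, Pow(Add(2364259, Mul(4, Pow(206781, Rational(1, 2)))), -1))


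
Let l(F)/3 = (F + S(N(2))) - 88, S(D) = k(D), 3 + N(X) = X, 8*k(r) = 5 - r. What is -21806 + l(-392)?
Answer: -92975/4 ≈ -23244.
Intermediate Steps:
k(r) = 5/8 - r/8 (k(r) = (5 - r)/8 = 5/8 - r/8)
N(X) = -3 + X
S(D) = 5/8 - D/8
l(F) = -1047/4 + 3*F (l(F) = 3*((F + (5/8 - (-3 + 2)/8)) - 88) = 3*((F + (5/8 - ⅛*(-1))) - 88) = 3*((F + (5/8 + ⅛)) - 88) = 3*((F + ¾) - 88) = 3*((¾ + F) - 88) = 3*(-349/4 + F) = -1047/4 + 3*F)
-21806 + l(-392) = -21806 + (-1047/4 + 3*(-392)) = -21806 + (-1047/4 - 1176) = -21806 - 5751/4 = -92975/4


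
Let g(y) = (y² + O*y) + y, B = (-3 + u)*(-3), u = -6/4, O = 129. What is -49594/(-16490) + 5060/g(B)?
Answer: 359030753/63890505 ≈ 5.6195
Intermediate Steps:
u = -3/2 (u = -6*¼ = -3/2 ≈ -1.5000)
B = 27/2 (B = (-3 - 3/2)*(-3) = -9/2*(-3) = 27/2 ≈ 13.500)
g(y) = y² + 130*y (g(y) = (y² + 129*y) + y = y² + 130*y)
-49594/(-16490) + 5060/g(B) = -49594/(-16490) + 5060/((27*(130 + 27/2)/2)) = -49594*(-1/16490) + 5060/(((27/2)*(287/2))) = 24797/8245 + 5060/(7749/4) = 24797/8245 + 5060*(4/7749) = 24797/8245 + 20240/7749 = 359030753/63890505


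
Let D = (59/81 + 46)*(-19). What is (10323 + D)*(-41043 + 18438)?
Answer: -5758608680/27 ≈ -2.1328e+8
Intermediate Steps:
D = -71915/81 (D = (59*(1/81) + 46)*(-19) = (59/81 + 46)*(-19) = (3785/81)*(-19) = -71915/81 ≈ -887.84)
(10323 + D)*(-41043 + 18438) = (10323 - 71915/81)*(-41043 + 18438) = (764248/81)*(-22605) = -5758608680/27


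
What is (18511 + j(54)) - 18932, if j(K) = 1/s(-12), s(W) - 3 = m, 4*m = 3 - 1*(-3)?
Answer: -3787/9 ≈ -420.78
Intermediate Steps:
m = 3/2 (m = (3 - 1*(-3))/4 = (3 + 3)/4 = (¼)*6 = 3/2 ≈ 1.5000)
s(W) = 9/2 (s(W) = 3 + 3/2 = 9/2)
j(K) = 2/9 (j(K) = 1/(9/2) = 2/9)
(18511 + j(54)) - 18932 = (18511 + 2/9) - 18932 = 166601/9 - 18932 = -3787/9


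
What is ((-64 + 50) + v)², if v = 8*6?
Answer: 1156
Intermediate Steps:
v = 48
((-64 + 50) + v)² = ((-64 + 50) + 48)² = (-14 + 48)² = 34² = 1156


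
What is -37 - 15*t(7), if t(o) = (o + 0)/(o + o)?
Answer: -89/2 ≈ -44.500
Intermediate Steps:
t(o) = 1/2 (t(o) = o/((2*o)) = o*(1/(2*o)) = 1/2)
-37 - 15*t(7) = -37 - 15*1/2 = -37 - 15/2 = -89/2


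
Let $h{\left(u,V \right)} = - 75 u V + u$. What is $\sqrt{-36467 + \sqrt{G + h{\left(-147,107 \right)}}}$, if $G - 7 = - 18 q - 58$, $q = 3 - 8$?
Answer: $\sqrt{-36467 + 3 \sqrt{131063}} \approx 188.1 i$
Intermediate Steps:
$q = -5$ ($q = 3 - 8 = -5$)
$h{\left(u,V \right)} = u - 75 V u$ ($h{\left(u,V \right)} = - 75 V u + u = u - 75 V u$)
$G = 39$ ($G = 7 - -32 = 7 + \left(90 - 58\right) = 7 + 32 = 39$)
$\sqrt{-36467 + \sqrt{G + h{\left(-147,107 \right)}}} = \sqrt{-36467 + \sqrt{39 - 147 \left(1 - 8025\right)}} = \sqrt{-36467 + \sqrt{39 - -1179528}} = \sqrt{-36467 + \sqrt{39 + 1179528}} = \sqrt{-36467 + \sqrt{1179567}} = \sqrt{-36467 + 3 \sqrt{131063}}$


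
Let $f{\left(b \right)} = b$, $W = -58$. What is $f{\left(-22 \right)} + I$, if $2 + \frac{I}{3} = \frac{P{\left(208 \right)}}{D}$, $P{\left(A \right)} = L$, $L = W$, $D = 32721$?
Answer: $- \frac{305454}{10907} \approx -28.005$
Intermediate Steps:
$L = -58$
$P{\left(A \right)} = -58$
$I = - \frac{65500}{10907}$ ($I = -6 + 3 \left(- \frac{58}{32721}\right) = -6 - \frac{58}{10907} = - \frac{65500}{10907} \approx -6.0053$)
$f{\left(-22 \right)} + I = -22 - \frac{65500}{10907} = - \frac{305454}{10907}$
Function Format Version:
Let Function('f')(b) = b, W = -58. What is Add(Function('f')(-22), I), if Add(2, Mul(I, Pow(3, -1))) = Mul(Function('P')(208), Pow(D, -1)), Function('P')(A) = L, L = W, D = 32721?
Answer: Rational(-305454, 10907) ≈ -28.005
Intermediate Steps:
L = -58
Function('P')(A) = -58
I = Rational(-65500, 10907) (I = Add(-6, Mul(3, Mul(-58, Pow(32721, -1)))) = Add(-6, Mul(3, Mul(-58, Rational(1, 32721)))) = Add(-6, Mul(3, Rational(-58, 32721))) = Add(-6, Rational(-58, 10907)) = Rational(-65500, 10907) ≈ -6.0053)
Add(Function('f')(-22), I) = Add(-22, Rational(-65500, 10907)) = Rational(-305454, 10907)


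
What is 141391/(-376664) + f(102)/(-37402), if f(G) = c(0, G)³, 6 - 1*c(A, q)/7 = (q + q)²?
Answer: 4653839333339459002909/7043993464 ≈ 6.6068e+11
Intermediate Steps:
c(A, q) = 42 - 28*q² (c(A, q) = 42 - 7*(q + q)² = 42 - 7*4*q² = 42 - 28*q²)
f(G) = (42 - 28*G²)³
141391/(-376664) + f(102)/(-37402) = 141391/(-376664) - 2744*(-3 + 2*102²)³/(-37402) = 141391*(-1/376664) - 2744*(-3 + 2*10404)³*(-1/37402) = -141391/376664 - 2744*(-3 + 20808)³*(-1/37402) = -141391/376664 - 2744*20805³*(-1/37402) = -141391/376664 - 2744*9005403160125*(-1/37402) = -141391/376664 - 24710826271383000*(-1/37402) = -141391/376664 + 12355413135691500/18701 = 4653839333339459002909/7043993464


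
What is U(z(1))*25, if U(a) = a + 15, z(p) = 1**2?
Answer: 400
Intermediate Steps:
z(p) = 1
U(a) = 15 + a
U(z(1))*25 = (15 + 1)*25 = 16*25 = 400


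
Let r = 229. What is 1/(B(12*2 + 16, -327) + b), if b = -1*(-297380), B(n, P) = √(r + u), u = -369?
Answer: 14869/4421743227 - I*√35/44217432270 ≈ 3.3627e-6 - 1.338e-10*I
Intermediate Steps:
B(n, P) = 2*I*√35 (B(n, P) = √(229 - 369) = √(-140) = 2*I*√35)
b = 297380
1/(B(12*2 + 16, -327) + b) = 1/(2*I*√35 + 297380) = 1/(297380 + 2*I*√35)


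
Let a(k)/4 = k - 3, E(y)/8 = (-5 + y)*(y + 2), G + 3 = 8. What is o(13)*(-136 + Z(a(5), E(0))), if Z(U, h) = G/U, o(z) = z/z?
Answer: -1083/8 ≈ -135.38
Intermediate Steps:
G = 5 (G = -3 + 8 = 5)
E(y) = 8*(-5 + y)*(2 + y) (E(y) = 8*((-5 + y)*(y + 2)) = 8*((-5 + y)*(2 + y)) = 8*(-5 + y)*(2 + y))
o(z) = 1
a(k) = -12 + 4*k (a(k) = 4*(k - 3) = 4*(-3 + k) = -12 + 4*k)
Z(U, h) = 5/U
o(13)*(-136 + Z(a(5), E(0))) = 1*(-136 + 5/(-12 + 4*5)) = 1*(-136 + 5/(-12 + 20)) = 1*(-136 + 5/8) = 1*(-1083/8) = -1083/8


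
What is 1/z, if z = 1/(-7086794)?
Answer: -7086794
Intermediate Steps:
z = -1/7086794 ≈ -1.4111e-7
1/z = 1/(-1/7086794) = -7086794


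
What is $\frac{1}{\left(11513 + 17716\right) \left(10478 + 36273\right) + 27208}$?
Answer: $\frac{1}{1366512187} \approx 7.3179 \cdot 10^{-10}$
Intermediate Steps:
$\frac{1}{\left(11513 + 17716\right) \left(10478 + 36273\right) + 27208} = \frac{1}{29229 \cdot 46751 + 27208} = \frac{1}{1366484979 + 27208} = \frac{1}{1366512187}$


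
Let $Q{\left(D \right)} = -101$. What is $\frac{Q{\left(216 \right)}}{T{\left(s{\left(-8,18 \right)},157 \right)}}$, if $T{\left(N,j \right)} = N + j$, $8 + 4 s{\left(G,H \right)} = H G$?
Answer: $- \frac{101}{119} \approx -0.84874$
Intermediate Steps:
$s{\left(G,H \right)} = -2 + \frac{G H}{4}$ ($s{\left(G,H \right)} = -2 + \frac{H G}{4} = -2 + \frac{G H}{4}$)
$\frac{Q{\left(216 \right)}}{T{\left(s{\left(-8,18 \right)},157 \right)}} = - \frac{101}{\left(-2 + \frac{1}{4} \left(-8\right) 18\right) + 157} = - \frac{101}{\left(-2 - 36\right) + 157} = - \frac{101}{-38 + 157} = - \frac{101}{119}$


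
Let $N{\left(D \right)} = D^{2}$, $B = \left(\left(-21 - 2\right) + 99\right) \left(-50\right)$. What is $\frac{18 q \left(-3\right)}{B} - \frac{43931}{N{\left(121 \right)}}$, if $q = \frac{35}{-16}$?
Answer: $- \frac{269867629}{89017280} \approx -3.0316$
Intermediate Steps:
$q = - \frac{35}{16}$ ($q = 35 \left(- \frac{1}{16}\right) = - \frac{35}{16} \approx -2.1875$)
$B = -3800$ ($B = \left(\left(-21 - 2\right) + 99\right) \left(-50\right) = \left(-23 + 99\right) \left(-50\right) = 76 \left(-50\right) = -3800$)
$\frac{18 q \left(-3\right)}{B} - \frac{43931}{N{\left(121 \right)}} = \frac{18 \left(- \frac{35}{16}\right) \left(-3\right)}{-3800} - \frac{43931}{121^{2}} = \left(- \frac{315}{8}\right) \left(-3\right) \left(- \frac{1}{3800}\right) - \frac{43931}{14641} = \frac{945}{8} \left(- \frac{1}{3800}\right) - \frac{43931}{14641} = - \frac{189}{6080} - \frac{43931}{14641} = - \frac{269867629}{89017280}$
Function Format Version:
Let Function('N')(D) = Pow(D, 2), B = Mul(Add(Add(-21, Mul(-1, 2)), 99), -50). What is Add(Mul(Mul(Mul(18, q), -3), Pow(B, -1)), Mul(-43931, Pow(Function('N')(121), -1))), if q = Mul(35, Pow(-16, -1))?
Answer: Rational(-269867629, 89017280) ≈ -3.0316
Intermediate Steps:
q = Rational(-35, 16) (q = Mul(35, Rational(-1, 16)) = Rational(-35, 16) ≈ -2.1875)
B = -3800 (B = Mul(Add(Add(-21, -2), 99), -50) = Mul(Add(-23, 99), -50) = Mul(76, -50) = -3800)
Add(Mul(Mul(Mul(18, q), -3), Pow(B, -1)), Mul(-43931, Pow(Function('N')(121), -1))) = Add(Mul(Mul(Mul(18, Rational(-35, 16)), -3), Pow(-3800, -1)), Mul(-43931, Pow(Pow(121, 2), -1))) = Add(Mul(Mul(Rational(-315, 8), -3), Rational(-1, 3800)), Mul(-43931, Pow(14641, -1))) = Add(Mul(Rational(945, 8), Rational(-1, 3800)), Mul(-43931, Rational(1, 14641))) = Add(Rational(-189, 6080), Rational(-43931, 14641)) = Rational(-269867629, 89017280)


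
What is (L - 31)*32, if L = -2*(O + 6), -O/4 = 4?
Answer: -352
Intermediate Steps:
O = -16 (O = -4*4 = -16)
L = 20 (L = -2*(-16 + 6) = -2*(-10) = 20)
(L - 31)*32 = (20 - 31)*32 = -11*32 = -352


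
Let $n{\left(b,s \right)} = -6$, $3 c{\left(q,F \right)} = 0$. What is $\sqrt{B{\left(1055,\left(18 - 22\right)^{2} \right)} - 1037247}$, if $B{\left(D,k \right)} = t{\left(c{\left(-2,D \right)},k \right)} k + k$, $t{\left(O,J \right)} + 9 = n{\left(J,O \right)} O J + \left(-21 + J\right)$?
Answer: $i \sqrt{1037455} \approx 1018.6 i$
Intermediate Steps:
$c{\left(q,F \right)} = 0$ ($c{\left(q,F \right)} = \frac{1}{3} \cdot 0 = 0$)
$t{\left(O,J \right)} = -30 + J - 6 J O$ ($t{\left(O,J \right)} = -9 + \left(- 6 O J + \left(-21 + J\right)\right) = -9 - \left(21 - J + 6 J O\right) = -30 + J - 6 J O$)
$B{\left(D,k \right)} = k + k \left(-30 + k\right)$ ($B{\left(D,k \right)} = \left(-30 + k - 6 k 0\right) k + k = \left(-30 + k + 0\right) k + k = \left(-30 + k\right) k + k = k \left(-30 + k\right) + k = k + k \left(-30 + k\right)$)
$\sqrt{B{\left(1055,\left(18 - 22\right)^{2} \right)} - 1037247} = \sqrt{\left(18 - 22\right)^{2} \left(-29 + \left(18 - 22\right)^{2}\right) - 1037247} = \sqrt{\left(-4\right)^{2} \left(-29 + \left(-4\right)^{2}\right) - 1037247} = \sqrt{16 \left(-29 + 16\right) - 1037247} = \sqrt{16 \left(-13\right) - 1037247} = \sqrt{-208 - 1037247} = \sqrt{-1037455} = i \sqrt{1037455}$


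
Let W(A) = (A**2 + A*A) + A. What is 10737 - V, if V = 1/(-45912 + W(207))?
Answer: 429404840/39993 ≈ 10737.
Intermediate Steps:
W(A) = A + 2*A**2 (W(A) = (A**2 + A**2) + A = 2*A**2 + A = A + 2*A**2)
V = 1/39993 (V = 1/(-45912 + 207*(1 + 2*207)) = 1/(-45912 + 207*(1 + 414)) = 1/(-45912 + 207*415) = 1/(-45912 + 85905) = 1/39993 ≈ 2.5004e-5)
10737 - V = 10737 - 1*1/39993 = 10737 - 1/39993 = 429404840/39993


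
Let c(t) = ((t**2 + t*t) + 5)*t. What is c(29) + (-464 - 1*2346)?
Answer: 46113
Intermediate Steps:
c(t) = t*(5 + 2*t**2) (c(t) = ((t**2 + t**2) + 5)*t = (2*t**2 + 5)*t = (5 + 2*t**2)*t = t*(5 + 2*t**2))
c(29) + (-464 - 1*2346) = 29*(5 + 2*29**2) + (-464 - 1*2346) = 29*(5 + 2*841) + (-464 - 2346) = 29*(5 + 1682) - 2810 = 29*1687 - 2810 = 48923 - 2810 = 46113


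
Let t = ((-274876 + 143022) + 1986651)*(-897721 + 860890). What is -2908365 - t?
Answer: 68311119942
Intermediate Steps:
t = -68314028307 (t = (-131854 + 1986651)*(-36831) = 1854797*(-36831) = -68314028307)
-2908365 - t = -2908365 - 1*(-68314028307) = -2908365 + 68314028307 = 68311119942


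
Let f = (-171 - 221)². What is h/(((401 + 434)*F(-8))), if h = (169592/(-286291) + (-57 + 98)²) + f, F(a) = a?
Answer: -44473705803/1912423880 ≈ -23.255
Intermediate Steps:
f = 153664 (f = (-392)² = 153664)
h = 44473705803/286291 (h = (169592/(-286291) + (-57 + 98)²) + 153664 = (169592*(-1/286291) + 41²) + 153664 = (-169592/286291 + 1681) + 153664 = 481085579/286291 + 153664 = 44473705803/286291 ≈ 1.5534e+5)
h/(((401 + 434)*F(-8))) = 44473705803/(286291*(((401 + 434)*(-8)))) = 44473705803/(286291*((835*(-8)))) = (44473705803/286291)/(-6680) = (44473705803/286291)*(-1/6680) = -44473705803/1912423880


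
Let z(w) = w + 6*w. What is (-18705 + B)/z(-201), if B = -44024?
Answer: 62729/1407 ≈ 44.583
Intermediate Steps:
z(w) = 7*w
(-18705 + B)/z(-201) = (-18705 - 44024)/((7*(-201))) = -62729/(-1407) = -62729*(-1/1407) = 62729/1407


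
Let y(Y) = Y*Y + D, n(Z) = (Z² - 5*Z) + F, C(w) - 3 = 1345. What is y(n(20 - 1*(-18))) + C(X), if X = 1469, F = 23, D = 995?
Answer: 1633072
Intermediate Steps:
C(w) = 1348 (C(w) = 3 + 1345 = 1348)
n(Z) = 23 + Z² - 5*Z (n(Z) = (Z² - 5*Z) + 23 = 23 + Z² - 5*Z)
y(Y) = 995 + Y² (y(Y) = Y*Y + 995 = Y² + 995 = 995 + Y²)
y(n(20 - 1*(-18))) + C(X) = (995 + (23 + (20 - 1*(-18))² - 5*(20 - 1*(-18)))²) + 1348 = (995 + (23 + (20 + 18)² - 5*(20 + 18))²) + 1348 = (995 + (23 + 38² - 5*38)²) + 1348 = (995 + (23 + 1444 - 190)²) + 1348 = (995 + 1277²) + 1348 = (995 + 1630729) + 1348 = 1631724 + 1348 = 1633072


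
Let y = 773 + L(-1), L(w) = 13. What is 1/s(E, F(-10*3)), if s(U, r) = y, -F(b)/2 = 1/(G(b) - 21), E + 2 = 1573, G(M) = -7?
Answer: 1/786 ≈ 0.0012723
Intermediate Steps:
E = 1571 (E = -2 + 1573 = 1571)
F(b) = 1/14 (F(b) = -2/(-7 - 21) = -2/(-28) = -2*(-1/28) = 1/14)
y = 786 (y = 773 + 13 = 786)
s(U, r) = 786
1/s(E, F(-10*3)) = 1/786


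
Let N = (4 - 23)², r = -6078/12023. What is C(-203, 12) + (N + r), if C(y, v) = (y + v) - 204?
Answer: -414860/12023 ≈ -34.506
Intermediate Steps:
C(y, v) = -204 + v + y (C(y, v) = (v + y) - 204 = -204 + v + y)
r = -6078/12023 (r = -6078*1/12023 = -6078/12023 ≈ -0.50553)
N = 361 (N = (-19)² = 361)
C(-203, 12) + (N + r) = (-204 + 12 - 203) + (361 - 6078/12023) = -395 + 4334225/12023 = -414860/12023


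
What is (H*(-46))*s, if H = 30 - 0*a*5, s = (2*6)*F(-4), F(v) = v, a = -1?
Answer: 66240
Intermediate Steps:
s = -48 (s = (2*6)*(-4) = 12*(-4) = -48)
H = 30 (H = 30 - 0*(-1)*5 = 30 - 0*5 = 30 - 1*0 = 30 + 0 = 30)
(H*(-46))*s = (30*(-46))*(-48) = -1380*(-48) = 66240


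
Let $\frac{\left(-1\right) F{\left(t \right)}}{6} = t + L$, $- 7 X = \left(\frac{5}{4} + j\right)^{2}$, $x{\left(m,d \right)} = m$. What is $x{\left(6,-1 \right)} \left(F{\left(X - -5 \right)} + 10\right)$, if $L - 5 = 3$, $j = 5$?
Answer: $- \frac{5799}{28} \approx -207.11$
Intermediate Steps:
$L = 8$ ($L = 5 + 3 = 8$)
$X = - \frac{625}{112}$ ($X = - \frac{\left(\frac{5}{4} + 5\right)^{2}}{7} = - \frac{\left(\frac{25}{4}\right)^{2}}{7} = \left(- \frac{1}{7}\right) \frac{625}{16} = - \frac{625}{112} \approx -5.5804$)
$F{\left(t \right)} = -48 - 6 t$ ($F{\left(t \right)} = - 6 \left(t + 8\right) = - 6 \left(8 + t\right) = -48 - 6 t$)
$x{\left(6,-1 \right)} \left(F{\left(X - -5 \right)} + 10\right) = 6 \left(\left(-48 - 6 \left(- \frac{625}{112} - -5\right)\right) + 10\right) = 6 \left(\left(-48 - 6 \left(- \frac{625}{112} + 5\right)\right) + 10\right) = 6 \left(\left(-48 - - \frac{195}{56}\right) + 10\right) = 6 \left(\left(-48 + \frac{195}{56}\right) + 10\right) = 6 \left(- \frac{2493}{56} + 10\right) = 6 \left(- \frac{1933}{56}\right) = - \frac{5799}{28}$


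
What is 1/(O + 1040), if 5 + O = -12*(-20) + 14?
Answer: 1/1289 ≈ 0.00077580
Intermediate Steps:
O = 249 (O = -5 + (-12*(-20) + 14) = -5 + (240 + 14) = -5 + 254 = 249)
1/(O + 1040) = 1/(249 + 1040) = 1/1289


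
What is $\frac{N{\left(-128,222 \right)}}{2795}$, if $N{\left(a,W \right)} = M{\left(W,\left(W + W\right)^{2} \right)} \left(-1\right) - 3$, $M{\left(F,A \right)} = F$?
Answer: $- \frac{45}{559} \approx -0.080501$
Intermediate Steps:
$N{\left(a,W \right)} = -3 - W$ ($N{\left(a,W \right)} = W \left(-1\right) - 3 = - W - 3 = -3 - W$)
$\frac{N{\left(-128,222 \right)}}{2795} = \frac{-3 - 222}{2795} = \left(-3 - 222\right) \frac{1}{2795} = \left(-225\right) \frac{1}{2795} = - \frac{45}{559}$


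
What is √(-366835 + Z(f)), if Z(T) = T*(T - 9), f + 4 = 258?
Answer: 3*I*√33845 ≈ 551.91*I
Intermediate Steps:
f = 254 (f = -4 + 258 = 254)
Z(T) = T*(-9 + T)
√(-366835 + Z(f)) = √(-366835 + 254*(-9 + 254)) = √(-366835 + 254*245) = √(-366835 + 62230) = √(-304605) = 3*I*√33845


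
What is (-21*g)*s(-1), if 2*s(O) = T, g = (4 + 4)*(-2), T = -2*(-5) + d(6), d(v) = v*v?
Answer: 7728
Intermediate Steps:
d(v) = v**2
T = 46 (T = -2*(-5) + 6**2 = 10 + 36 = 46)
g = -16 (g = 8*(-2) = -16)
s(O) = 23 (s(O) = (1/2)*46 = 23)
(-21*g)*s(-1) = -21*(-16)*23 = 336*23 = 7728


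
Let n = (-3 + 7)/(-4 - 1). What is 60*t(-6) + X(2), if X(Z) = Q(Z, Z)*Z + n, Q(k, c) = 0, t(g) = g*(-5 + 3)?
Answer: 3596/5 ≈ 719.20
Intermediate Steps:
t(g) = -2*g (t(g) = g*(-2) = -2*g)
n = -4/5 (n = 4/(-5) = 4*(-1/5) = -4/5 ≈ -0.80000)
X(Z) = -4/5 (X(Z) = 0*Z - 4/5 = 0 - 4/5 = -4/5)
60*t(-6) + X(2) = 60*(-2*(-6)) - 4/5 = 60*12 - 4/5 = 720 - 4/5 = 3596/5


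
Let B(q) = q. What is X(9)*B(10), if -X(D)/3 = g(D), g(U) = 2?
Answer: -60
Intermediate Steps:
X(D) = -6 (X(D) = -3*2 = -6)
X(9)*B(10) = -6*10 = -60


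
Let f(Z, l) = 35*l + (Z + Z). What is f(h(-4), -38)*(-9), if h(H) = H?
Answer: 12042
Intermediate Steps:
f(Z, l) = 2*Z + 35*l (f(Z, l) = 35*l + 2*Z = 2*Z + 35*l)
f(h(-4), -38)*(-9) = (2*(-4) + 35*(-38))*(-9) = (-8 - 1330)*(-9) = -1338*(-9) = 12042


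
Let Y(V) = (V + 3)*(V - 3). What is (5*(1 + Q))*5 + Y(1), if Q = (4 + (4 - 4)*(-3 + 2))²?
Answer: 417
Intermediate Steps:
Q = 16 (Q = (4 + 0*(-1))² = (4 + 0)² = 4² = 16)
Y(V) = (-3 + V)*(3 + V) (Y(V) = (3 + V)*(-3 + V) = (-3 + V)*(3 + V))
(5*(1 + Q))*5 + Y(1) = (5*(1 + 16))*5 + (-9 + 1²) = (5*17)*5 + (-9 + 1) = 85*5 - 8 = 425 - 8 = 417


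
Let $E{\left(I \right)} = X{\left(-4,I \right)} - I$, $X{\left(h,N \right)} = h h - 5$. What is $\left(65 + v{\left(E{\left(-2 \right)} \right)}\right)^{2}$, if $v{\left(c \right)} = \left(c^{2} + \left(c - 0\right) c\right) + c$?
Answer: $173056$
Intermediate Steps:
$X{\left(h,N \right)} = -5 + h^{2}$ ($X{\left(h,N \right)} = h^{2} - 5 = -5 + h^{2}$)
$E{\left(I \right)} = 11 - I$ ($E{\left(I \right)} = \left(-5 + \left(-4\right)^{2}\right) - I = \left(-5 + 16\right) - I = 11 - I$)
$v{\left(c \right)} = c + 2 c^{2}$ ($v{\left(c \right)} = \left(c^{2} + \left(c + 0\right) c\right) + c = \left(c^{2} + c c\right) + c = \left(c^{2} + c^{2}\right) + c = 2 c^{2} + c = c + 2 c^{2}$)
$\left(65 + v{\left(E{\left(-2 \right)} \right)}\right)^{2} = \left(65 + \left(11 - -2\right) \left(1 + 2 \left(11 - -2\right)\right)\right)^{2} = \left(65 + \left(11 + 2\right) \left(1 + 2 \left(11 + 2\right)\right)\right)^{2} = \left(65 + 13 \left(1 + 2 \cdot 13\right)\right)^{2} = \left(65 + 13 \left(1 + 26\right)\right)^{2} = \left(65 + 13 \cdot 27\right)^{2} = \left(65 + 351\right)^{2} = 416^{2} = 173056$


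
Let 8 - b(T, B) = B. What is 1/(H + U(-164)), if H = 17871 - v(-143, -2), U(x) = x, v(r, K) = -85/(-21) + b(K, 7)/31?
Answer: 651/11524601 ≈ 5.6488e-5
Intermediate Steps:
b(T, B) = 8 - B
v(r, K) = 2656/651 (v(r, K) = -85/(-21) + (8 - 1*7)/31 = -85*(-1/21) + (8 - 7)*(1/31) = 85/21 + 1*(1/31) = 85/21 + 1/31 = 2656/651)
H = 11631365/651 (H = 17871 - 1*2656/651 = 17871 - 2656/651 = 11631365/651 ≈ 17867.)
1/(H + U(-164)) = 1/(11631365/651 - 164) = 1/(11524601/651) = 651/11524601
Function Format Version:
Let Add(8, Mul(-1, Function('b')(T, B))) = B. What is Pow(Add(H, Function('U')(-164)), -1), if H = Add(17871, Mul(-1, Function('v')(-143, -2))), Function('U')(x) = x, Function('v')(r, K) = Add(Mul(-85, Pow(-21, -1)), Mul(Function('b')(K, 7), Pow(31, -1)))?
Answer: Rational(651, 11524601) ≈ 5.6488e-5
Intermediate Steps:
Function('b')(T, B) = Add(8, Mul(-1, B))
Function('v')(r, K) = Rational(2656, 651) (Function('v')(r, K) = Add(Mul(-85, Pow(-21, -1)), Mul(Add(8, Mul(-1, 7)), Pow(31, -1))) = Add(Mul(-85, Rational(-1, 21)), Mul(Add(8, -7), Rational(1, 31))) = Add(Rational(85, 21), Mul(1, Rational(1, 31))) = Add(Rational(85, 21), Rational(1, 31)) = Rational(2656, 651))
H = Rational(11631365, 651) (H = Add(17871, Mul(-1, Rational(2656, 651))) = Add(17871, Rational(-2656, 651)) = Rational(11631365, 651) ≈ 17867.)
Pow(Add(H, Function('U')(-164)), -1) = Pow(Add(Rational(11631365, 651), -164), -1) = Pow(Rational(11524601, 651), -1) = Rational(651, 11524601)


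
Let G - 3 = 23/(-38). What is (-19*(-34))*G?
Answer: 1547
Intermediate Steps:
G = 91/38 (G = 3 + 23/(-38) = 3 + 23*(-1/38) = 3 - 23/38 = 91/38 ≈ 2.3947)
(-19*(-34))*G = -19*(-34)*(91/38) = 646*(91/38) = 1547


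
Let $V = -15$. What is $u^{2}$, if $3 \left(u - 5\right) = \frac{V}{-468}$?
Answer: $\frac{5499025}{219024} \approx 25.107$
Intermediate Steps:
$u = \frac{2345}{468}$ ($u = 5 + \frac{\left(-15\right) \frac{1}{-468}}{3} = 5 + \frac{\left(-15\right) \left(- \frac{1}{468}\right)}{3} = 5 + \frac{1}{3} \cdot \frac{5}{156} = 5 + \frac{5}{468} = \frac{2345}{468} \approx 5.0107$)
$u^{2} = \left(\frac{2345}{468}\right)^{2} = \frac{5499025}{219024}$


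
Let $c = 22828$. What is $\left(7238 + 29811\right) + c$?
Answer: $59877$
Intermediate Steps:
$\left(7238 + 29811\right) + c = \left(7238 + 29811\right) + 22828 = 37049 + 22828 = 59877$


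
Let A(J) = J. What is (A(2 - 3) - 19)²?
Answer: 400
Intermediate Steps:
(A(2 - 3) - 19)² = ((2 - 3) - 19)² = (-1 - 19)² = (-20)² = 400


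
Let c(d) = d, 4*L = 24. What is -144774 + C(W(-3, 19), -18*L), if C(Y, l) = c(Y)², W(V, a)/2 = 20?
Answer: -143174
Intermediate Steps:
W(V, a) = 40 (W(V, a) = 2*20 = 40)
L = 6 (L = (¼)*24 = 6)
C(Y, l) = Y²
-144774 + C(W(-3, 19), -18*L) = -144774 + 40² = -144774 + 1600 = -143174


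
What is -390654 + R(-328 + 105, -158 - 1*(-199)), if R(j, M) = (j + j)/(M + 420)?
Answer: -180091940/461 ≈ -3.9066e+5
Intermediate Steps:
R(j, M) = 2*j/(420 + M) (R(j, M) = (2*j)/(420 + M) = 2*j/(420 + M))
-390654 + R(-328 + 105, -158 - 1*(-199)) = -390654 + 2*(-328 + 105)/(420 + (-158 - 1*(-199))) = -390654 + 2*(-223)/(420 + (-158 + 199)) = -390654 + 2*(-223)/(420 + 41) = -390654 + 2*(-223)/461 = -390654 + 2*(-223)*(1/461) = -390654 - 446/461 = -180091940/461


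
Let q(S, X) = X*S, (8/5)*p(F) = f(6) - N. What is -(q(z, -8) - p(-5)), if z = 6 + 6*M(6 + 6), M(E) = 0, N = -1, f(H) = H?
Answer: 419/8 ≈ 52.375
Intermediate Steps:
p(F) = 35/8 (p(F) = 5*(6 - 1*(-1))/8 = 5*(6 + 1)/8 = (5/8)*7 = 35/8)
z = 6 (z = 6 + 6*0 = 6 + 0 = 6)
q(S, X) = S*X
-(q(z, -8) - p(-5)) = -(6*(-8) - 1*35/8) = -(-48 - 35/8) = -1*(-419/8) = 419/8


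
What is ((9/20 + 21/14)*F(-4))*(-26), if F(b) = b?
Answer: 1014/5 ≈ 202.80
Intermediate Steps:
((9/20 + 21/14)*F(-4))*(-26) = ((9/20 + 21/14)*(-4))*(-26) = ((9*(1/20) + 21*(1/14))*(-4))*(-26) = ((9/20 + 3/2)*(-4))*(-26) = ((39/20)*(-4))*(-26) = -39/5*(-26) = 1014/5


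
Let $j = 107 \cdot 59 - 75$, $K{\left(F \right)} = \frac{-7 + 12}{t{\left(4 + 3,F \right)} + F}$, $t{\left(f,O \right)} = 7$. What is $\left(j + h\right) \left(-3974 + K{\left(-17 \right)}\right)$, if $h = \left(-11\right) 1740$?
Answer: $51278999$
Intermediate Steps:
$K{\left(F \right)} = \frac{5}{7 + F}$ ($K{\left(F \right)} = \frac{-7 + 12}{7 + F} = \frac{5}{7 + F}$)
$j = 6238$ ($j = 6313 - 75 = 6238$)
$h = -19140$
$\left(j + h\right) \left(-3974 + K{\left(-17 \right)}\right) = \left(6238 - 19140\right) \left(-3974 + \frac{5}{7 - 17}\right) = - 12902 \left(-3974 + \frac{5}{-10}\right) = - 12902 \left(-3974 + 5 \left(- \frac{1}{10}\right)\right) = - 12902 \left(-3974 - \frac{1}{2}\right) = \left(-12902\right) \left(- \frac{7949}{2}\right) = 51278999$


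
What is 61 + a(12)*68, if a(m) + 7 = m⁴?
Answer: 1409633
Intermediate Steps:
a(m) = -7 + m⁴
61 + a(12)*68 = 61 + (-7 + 12⁴)*68 = 61 + (-7 + 20736)*68 = 61 + 20729*68 = 61 + 1409572 = 1409633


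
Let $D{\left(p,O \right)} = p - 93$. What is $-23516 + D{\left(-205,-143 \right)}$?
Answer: $-23814$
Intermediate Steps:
$D{\left(p,O \right)} = -93 + p$ ($D{\left(p,O \right)} = p - 93 = -93 + p$)
$-23516 + D{\left(-205,-143 \right)} = -23516 - 298 = -23814$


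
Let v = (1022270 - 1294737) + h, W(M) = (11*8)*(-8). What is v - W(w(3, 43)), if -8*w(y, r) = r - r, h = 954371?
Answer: 682608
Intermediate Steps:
w(y, r) = 0 (w(y, r) = -(r - r)/8 = -1/8*0 = 0)
W(M) = -704 (W(M) = 88*(-8) = -704)
v = 681904 (v = (1022270 - 1294737) + 954371 = -272467 + 954371 = 681904)
v - W(w(3, 43)) = 681904 - 1*(-704) = 681904 + 704 = 682608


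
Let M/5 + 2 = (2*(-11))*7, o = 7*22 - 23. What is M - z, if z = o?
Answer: -911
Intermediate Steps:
o = 131 (o = 154 - 23 = 131)
z = 131
M = -780 (M = -10 + 5*((2*(-11))*7) = -10 + 5*(-22*7) = -10 + 5*(-154) = -10 - 770 = -780)
M - z = -780 - 1*131 = -780 - 131 = -911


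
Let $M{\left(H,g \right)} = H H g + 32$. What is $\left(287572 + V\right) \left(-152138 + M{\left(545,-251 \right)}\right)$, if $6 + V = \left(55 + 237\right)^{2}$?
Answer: $-27852407198230$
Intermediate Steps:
$M{\left(H,g \right)} = 32 + g H^{2}$ ($M{\left(H,g \right)} = H^{2} g + 32 = g H^{2} + 32 = 32 + g H^{2}$)
$V = 85258$ ($V = -6 + \left(55 + 237\right)^{2} = -6 + 292^{2} = -6 + 85264 = 85258$)
$\left(287572 + V\right) \left(-152138 + M{\left(545,-251 \right)}\right) = \left(287572 + 85258\right) \left(-152138 + \left(32 - 251 \cdot 545^{2}\right)\right) = 372830 \left(-152138 + \left(32 - 74553275\right)\right) = 372830 \left(-152138 - 74553243\right) = 372830 \left(-74705381\right) = -27852407198230$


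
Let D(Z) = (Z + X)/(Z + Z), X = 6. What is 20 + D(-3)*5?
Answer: 35/2 ≈ 17.500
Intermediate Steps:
D(Z) = (6 + Z)/(2*Z) (D(Z) = (Z + 6)/(Z + Z) = (6 + Z)/((2*Z)) = (6 + Z)*(1/(2*Z)) = (6 + Z)/(2*Z))
20 + D(-3)*5 = 20 + ((½)*(6 - 3)/(-3))*5 = 20 + ((½)*(-⅓)*3)*5 = 20 - ½*5 = 20 - 5/2 = 35/2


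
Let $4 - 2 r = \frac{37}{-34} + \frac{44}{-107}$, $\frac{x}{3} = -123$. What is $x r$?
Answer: $- \frac{7382583}{7276} \approx -1014.6$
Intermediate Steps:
$x = -369$ ($x = 3 \left(-123\right) = -369$)
$r = \frac{20007}{7276}$ ($r = 2 - \frac{\frac{37}{-34} + \frac{44}{-107}}{2} = 2 - \frac{37 \left(- \frac{1}{34}\right) + 44 \left(- \frac{1}{107}\right)}{2} = 2 - \frac{- \frac{37}{34} - \frac{44}{107}}{2} = 2 - - \frac{5455}{7276} = 2 + \frac{5455}{7276} = \frac{20007}{7276} \approx 2.7497$)
$x r = \left(-369\right) \frac{20007}{7276} = - \frac{7382583}{7276}$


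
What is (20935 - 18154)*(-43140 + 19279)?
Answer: -66357441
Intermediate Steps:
(20935 - 18154)*(-43140 + 19279) = 2781*(-23861) = -66357441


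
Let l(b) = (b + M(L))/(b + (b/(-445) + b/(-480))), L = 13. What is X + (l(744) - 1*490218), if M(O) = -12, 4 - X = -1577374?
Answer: 286702834312/263717 ≈ 1.0872e+6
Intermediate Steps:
X = 1577378 (X = 4 - 1*(-1577374) = 4 + 1577374 = 1577378)
l(b) = 8544*(-12 + b)/(8507*b) (l(b) = (b - 12)/(b + (b/(-445) + b/(-480))) = (-12 + b)/(b + (b*(-1/445) + b*(-1/480))) = (-12 + b)/(b + (-b/445 - b/480)) = (-12 + b)/(b - 37*b/8544) = (-12 + b)/((8507*b/8544)) = (-12 + b)*(8544/(8507*b)) = 8544*(-12 + b)/(8507*b))
X + (l(744) - 1*490218) = 1577378 + ((8544/8507)*(-12 + 744)/744 - 1*490218) = 1577378 + ((8544/8507)*(1/744)*732 - 490218) = 1577378 + (260592/263717 - 490218) = 1577378 - 129278559714/263717 = 286702834312/263717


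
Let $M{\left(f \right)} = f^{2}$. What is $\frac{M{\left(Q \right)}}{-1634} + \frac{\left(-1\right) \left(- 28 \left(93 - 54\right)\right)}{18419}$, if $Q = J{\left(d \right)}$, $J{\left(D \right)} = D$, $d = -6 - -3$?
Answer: $\frac{1618557}{30096646} \approx 0.053779$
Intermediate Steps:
$d = -3$ ($d = -6 + 3 = -3$)
$Q = -3$
$\frac{M{\left(Q \right)}}{-1634} + \frac{\left(-1\right) \left(- 28 \left(93 - 54\right)\right)}{18419} = \frac{\left(-3\right)^{2}}{-1634} + \frac{\left(-1\right) \left(- 28 \left(93 - 54\right)\right)}{18419} = 9 \left(- \frac{1}{1634}\right) + - \left(-28\right) 39 \cdot \frac{1}{18419} = - \frac{9}{1634} + \left(-1\right) \left(-1092\right) \frac{1}{18419} = - \frac{9}{1634} + 1092 \cdot \frac{1}{18419} = - \frac{9}{1634} + \frac{1092}{18419} = \frac{1618557}{30096646}$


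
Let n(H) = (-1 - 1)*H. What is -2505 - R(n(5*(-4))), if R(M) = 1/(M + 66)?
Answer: -265531/106 ≈ -2505.0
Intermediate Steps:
n(H) = -2*H
R(M) = 1/(66 + M)
-2505 - R(n(5*(-4))) = -2505 - 1/(66 - 10*(-4)) = -2505 - 1/(66 - 2*(-20)) = -2505 - 1/(66 + 40) = -2505 - 1/106 = -265531/106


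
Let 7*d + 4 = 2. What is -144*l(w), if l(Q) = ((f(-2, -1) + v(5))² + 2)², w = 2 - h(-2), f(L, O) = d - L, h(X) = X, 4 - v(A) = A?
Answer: -2178576/2401 ≈ -907.36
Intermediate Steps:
d = -2/7 (d = -4/7 + (⅐)*2 = -4/7 + 2/7 = -2/7 ≈ -0.28571)
v(A) = 4 - A
f(L, O) = -2/7 - L
w = 4 (w = 2 - 1*(-2) = 2 + 2 = 4)
l(Q) = 15129/2401 (l(Q) = (((-2/7 - 1*(-2)) + (4 - 1*5))² + 2)² = (((-2/7 + 2) + (4 - 5))² + 2)² = ((12/7 - 1)² + 2)² = ((5/7)² + 2)² = (25/49 + 2)² = (123/49)² = 15129/2401)
-144*l(w) = -144*15129/2401 = -2178576/2401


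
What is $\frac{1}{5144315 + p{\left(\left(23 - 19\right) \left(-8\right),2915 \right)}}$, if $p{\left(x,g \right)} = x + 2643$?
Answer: $\frac{1}{5146926} \approx 1.9429 \cdot 10^{-7}$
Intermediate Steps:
$p{\left(x,g \right)} = 2643 + x$
$\frac{1}{5144315 + p{\left(\left(23 - 19\right) \left(-8\right),2915 \right)}} = \frac{1}{5144315 + \left(2643 + \left(23 - 19\right) \left(-8\right)\right)} = \frac{1}{5144315 + \left(2643 + 4 \left(-8\right)\right)} = \frac{1}{5144315 + \left(2643 - 32\right)} = \frac{1}{5144315 + 2611} = \frac{1}{5146926}$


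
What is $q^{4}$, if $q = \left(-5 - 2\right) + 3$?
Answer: $256$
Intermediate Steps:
$q = -4$ ($q = -7 + 3 = -4$)
$q^{4} = \left(-4\right)^{4} = 256$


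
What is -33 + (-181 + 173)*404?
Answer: -3265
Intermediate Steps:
-33 + (-181 + 173)*404 = -33 - 8*404 = -33 - 3232 = -3265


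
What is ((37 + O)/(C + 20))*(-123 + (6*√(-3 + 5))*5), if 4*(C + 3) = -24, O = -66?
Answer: 3567/11 - 870*√2/11 ≈ 212.42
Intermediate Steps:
C = -9 (C = -3 + (¼)*(-24) = -3 - 6 = -9)
((37 + O)/(C + 20))*(-123 + (6*√(-3 + 5))*5) = ((37 - 66)/(-9 + 20))*(-123 + (6*√(-3 + 5))*5) = (-29/11)*(-123 + (6*√2)*5) = (-29*1/11)*(-123 + 30*√2) = -29*(-123 + 30*√2)/11 = 3567/11 - 870*√2/11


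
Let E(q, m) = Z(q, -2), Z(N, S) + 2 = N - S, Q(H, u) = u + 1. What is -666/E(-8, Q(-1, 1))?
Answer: 333/4 ≈ 83.250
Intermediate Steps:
Q(H, u) = 1 + u
Z(N, S) = -2 + N - S (Z(N, S) = -2 + (N - S) = -2 + N - S)
E(q, m) = q (E(q, m) = -2 + q - 1*(-2) = -2 + q + 2 = q)
-666/E(-8, Q(-1, 1)) = -666/(-8) = -666*(-1/8) = 333/4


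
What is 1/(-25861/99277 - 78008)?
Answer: -99277/7744426077 ≈ -1.2819e-5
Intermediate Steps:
1/(-25861/99277 - 78008) = 1/(-7744426077/99277) = -99277/7744426077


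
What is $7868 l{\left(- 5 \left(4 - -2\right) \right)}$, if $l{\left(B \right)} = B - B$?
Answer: $0$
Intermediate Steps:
$l{\left(B \right)} = 0$
$7868 l{\left(- 5 \left(4 - -2\right) \right)} = 7868 \cdot 0 = 0$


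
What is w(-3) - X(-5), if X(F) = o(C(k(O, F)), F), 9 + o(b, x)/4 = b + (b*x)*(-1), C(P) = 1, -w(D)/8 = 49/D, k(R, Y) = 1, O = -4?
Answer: 428/3 ≈ 142.67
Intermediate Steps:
w(D) = -392/D
o(b, x) = -36 + 4*b - 4*b*x (o(b, x) = -36 + 4*(b + (b*x)*(-1)) = -36 + 4*(b - b*x) = -36 + (4*b - 4*b*x) = -36 + 4*b - 4*b*x)
X(F) = -32 - 4*F (X(F) = -36 + 4*1 - 4*1*F = -36 + 4 - 4*F = -32 - 4*F)
w(-3) - X(-5) = -392/(-3) - (-32 - 4*(-5)) = -392*(-⅓) - (-32 + 20) = 392/3 - 1*(-12) = 392/3 + 12 = 428/3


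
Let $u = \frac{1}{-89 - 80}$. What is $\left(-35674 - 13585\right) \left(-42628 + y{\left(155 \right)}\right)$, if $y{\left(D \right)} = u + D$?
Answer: $\frac{353578047942}{169} \approx 2.0922 \cdot 10^{9}$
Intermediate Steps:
$u = - \frac{1}{169}$ ($u = \frac{1}{-169} = - \frac{1}{169} \approx -0.0059172$)
$y{\left(D \right)} = - \frac{1}{169} + D$
$\left(-35674 - 13585\right) \left(-42628 + y{\left(155 \right)}\right) = \left(-35674 - 13585\right) \left(-42628 + \left(- \frac{1}{169} + 155\right)\right) = - 49259 \left(-42628 + \frac{26194}{169}\right) = \left(-49259\right) \left(- \frac{7177938}{169}\right) = \frac{353578047942}{169}$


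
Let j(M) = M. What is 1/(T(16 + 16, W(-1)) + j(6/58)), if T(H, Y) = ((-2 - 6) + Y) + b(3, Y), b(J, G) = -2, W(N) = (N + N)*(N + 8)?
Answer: -29/693 ≈ -0.041847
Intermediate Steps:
W(N) = 2*N*(8 + N) (W(N) = (2*N)*(8 + N) = 2*N*(8 + N))
T(H, Y) = -10 + Y (T(H, Y) = ((-2 - 6) + Y) - 2 = (-8 + Y) - 2 = -10 + Y)
1/(T(16 + 16, W(-1)) + j(6/58)) = 1/((-10 + 2*(-1)*(8 - 1)) + 6/58) = 1/((-10 + 2*(-1)*7) + 6*(1/58)) = 1/((-10 - 14) + 3/29) = 1/(-24 + 3/29) = 1/(-693/29) = -29/693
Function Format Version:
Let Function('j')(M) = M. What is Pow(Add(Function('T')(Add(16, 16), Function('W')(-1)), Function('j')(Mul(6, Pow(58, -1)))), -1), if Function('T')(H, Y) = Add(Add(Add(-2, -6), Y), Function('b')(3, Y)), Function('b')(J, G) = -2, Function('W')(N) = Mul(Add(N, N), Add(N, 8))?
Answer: Rational(-29, 693) ≈ -0.041847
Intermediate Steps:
Function('W')(N) = Mul(2, N, Add(8, N)) (Function('W')(N) = Mul(Mul(2, N), Add(8, N)) = Mul(2, N, Add(8, N)))
Function('T')(H, Y) = Add(-10, Y) (Function('T')(H, Y) = Add(Add(Add(-2, -6), Y), -2) = Add(Add(-8, Y), -2) = Add(-10, Y))
Pow(Add(Function('T')(Add(16, 16), Function('W')(-1)), Function('j')(Mul(6, Pow(58, -1)))), -1) = Pow(Add(Add(-10, Mul(2, -1, Add(8, -1))), Mul(6, Pow(58, -1))), -1) = Pow(Add(Add(-10, Mul(2, -1, 7)), Mul(6, Rational(1, 58))), -1) = Pow(Add(Add(-10, -14), Rational(3, 29)), -1) = Pow(Add(-24, Rational(3, 29)), -1) = Pow(Rational(-693, 29), -1) = Rational(-29, 693)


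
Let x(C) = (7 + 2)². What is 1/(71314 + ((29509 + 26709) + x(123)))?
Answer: 1/127613 ≈ 7.8362e-6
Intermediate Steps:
x(C) = 81 (x(C) = 9² = 81)
1/(71314 + ((29509 + 26709) + x(123))) = 1/(71314 + ((29509 + 26709) + 81)) = 1/(71314 + (56218 + 81)) = 1/(71314 + 56299) = 1/127613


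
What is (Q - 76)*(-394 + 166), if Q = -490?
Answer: 129048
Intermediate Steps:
(Q - 76)*(-394 + 166) = (-490 - 76)*(-394 + 166) = -566*(-228) = 129048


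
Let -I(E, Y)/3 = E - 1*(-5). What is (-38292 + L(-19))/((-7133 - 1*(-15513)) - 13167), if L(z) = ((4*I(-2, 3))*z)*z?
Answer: 51288/4787 ≈ 10.714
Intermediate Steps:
I(E, Y) = -15 - 3*E (I(E, Y) = -3*(E - 1*(-5)) = -3*(E + 5) = -3*(5 + E) = -15 - 3*E)
L(z) = -36*z**2 (L(z) = ((4*(-15 - 3*(-2)))*z)*z = ((4*(-15 + 6))*z)*z = ((4*(-9))*z)*z = (-36*z)*z = -36*z**2)
(-38292 + L(-19))/((-7133 - 1*(-15513)) - 13167) = (-38292 - 36*(-19)**2)/((-7133 - 1*(-15513)) - 13167) = (-38292 - 36*361)/((-7133 + 15513) - 13167) = (-38292 - 12996)/(8380 - 13167) = -51288/(-4787) = -51288*(-1/4787) = 51288/4787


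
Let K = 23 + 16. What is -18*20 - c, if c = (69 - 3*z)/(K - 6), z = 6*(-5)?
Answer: -4013/11 ≈ -364.82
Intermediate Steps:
z = -30
K = 39
c = 53/11 (c = (69 - 3*(-30))/(39 - 6) = (69 + 90)/33 = 159*(1/33) = 53/11 ≈ 4.8182)
-18*20 - c = -18*20 - 1*53/11 = -360 - 53/11 = -4013/11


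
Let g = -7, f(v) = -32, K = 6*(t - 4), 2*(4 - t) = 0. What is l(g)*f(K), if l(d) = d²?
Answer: -1568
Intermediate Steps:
t = 4 (t = 4 - ½*0 = 4 + 0 = 4)
K = 0 (K = 6*(4 - 4) = 6*0 = 0)
l(g)*f(K) = (-7)²*(-32) = 49*(-32) = -1568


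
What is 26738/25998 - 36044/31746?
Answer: -7353947/68777709 ≈ -0.10692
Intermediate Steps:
26738/25998 - 36044/31746 = 26738*(1/25998) - 36044*1/31746 = 13369/12999 - 18022/15873 = -7353947/68777709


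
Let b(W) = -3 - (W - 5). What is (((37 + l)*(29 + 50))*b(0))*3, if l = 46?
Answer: 39342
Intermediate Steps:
b(W) = 2 - W (b(W) = -3 - (-5 + W) = -3 + (5 - W) = 2 - W)
(((37 + l)*(29 + 50))*b(0))*3 = (((37 + 46)*(29 + 50))*(2 - 1*0))*3 = ((83*79)*(2 + 0))*3 = (6557*2)*3 = 13114*3 = 39342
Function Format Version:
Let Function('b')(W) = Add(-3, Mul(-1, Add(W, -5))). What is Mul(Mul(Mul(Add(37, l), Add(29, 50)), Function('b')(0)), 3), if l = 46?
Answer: 39342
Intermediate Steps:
Function('b')(W) = Add(2, Mul(-1, W)) (Function('b')(W) = Add(-3, Mul(-1, Add(-5, W))) = Add(-3, Add(5, Mul(-1, W))) = Add(2, Mul(-1, W)))
Mul(Mul(Mul(Add(37, l), Add(29, 50)), Function('b')(0)), 3) = Mul(Mul(Mul(Add(37, 46), Add(29, 50)), Add(2, Mul(-1, 0))), 3) = Mul(Mul(Mul(83, 79), Add(2, 0)), 3) = Mul(Mul(6557, 2), 3) = Mul(13114, 3) = 39342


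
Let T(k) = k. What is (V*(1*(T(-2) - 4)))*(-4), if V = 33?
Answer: 792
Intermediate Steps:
(V*(1*(T(-2) - 4)))*(-4) = (33*(1*(-2 - 4)))*(-4) = (33*(1*(-6)))*(-4) = (33*(-6))*(-4) = -198*(-4) = 792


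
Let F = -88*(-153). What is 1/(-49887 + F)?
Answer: -1/36423 ≈ -2.7455e-5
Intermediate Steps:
F = 13464
1/(-49887 + F) = 1/(-49887 + 13464) = 1/(-36423) = -1/36423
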